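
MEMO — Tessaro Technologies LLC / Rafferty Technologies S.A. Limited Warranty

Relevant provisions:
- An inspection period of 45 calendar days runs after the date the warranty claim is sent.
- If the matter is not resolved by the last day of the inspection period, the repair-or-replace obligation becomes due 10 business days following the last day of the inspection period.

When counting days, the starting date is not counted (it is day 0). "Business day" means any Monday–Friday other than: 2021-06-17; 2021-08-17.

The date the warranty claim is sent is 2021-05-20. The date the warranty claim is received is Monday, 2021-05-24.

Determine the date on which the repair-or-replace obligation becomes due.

2021-07-16

The last day of the inspection period: 2021-05-20 + 45 days = 2021-07-04.
The date on which the repair-or-replace obligation becomes due: counting 10 business days from Sunday, 2021-07-04 (Jul 5, Jul 6, Jul 7, Jul 8, Jul 9, Jul 12, Jul 13, Jul 14, Jul 15, Jul 16, skipping weekends) reaches Friday, 2021-07-16.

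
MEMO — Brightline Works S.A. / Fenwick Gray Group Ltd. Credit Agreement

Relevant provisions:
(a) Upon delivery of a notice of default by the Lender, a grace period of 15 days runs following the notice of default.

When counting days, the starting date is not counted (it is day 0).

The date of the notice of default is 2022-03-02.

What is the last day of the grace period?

2022-03-17

Adding 15 calendar days to 2022-03-02 gives 2022-03-17, which is the last day of the grace period.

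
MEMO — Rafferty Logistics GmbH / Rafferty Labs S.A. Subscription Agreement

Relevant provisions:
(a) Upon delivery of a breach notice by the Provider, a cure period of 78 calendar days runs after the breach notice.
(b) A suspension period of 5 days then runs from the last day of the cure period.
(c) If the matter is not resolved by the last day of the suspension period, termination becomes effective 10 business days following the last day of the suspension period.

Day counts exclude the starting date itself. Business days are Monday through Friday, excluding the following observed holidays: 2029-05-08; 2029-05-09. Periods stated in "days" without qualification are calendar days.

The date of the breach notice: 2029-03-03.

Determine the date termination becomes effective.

The last day of the cure period: 2029-03-03 + 78 days = 2029-05-20.
The last day of the suspension period: 2029-05-20 + 5 days = 2029-05-25.
From Friday, 2029-05-25, 10 business days (May 28, May 29, May 30, May 31, Jun 1, Jun 4, Jun 5, Jun 6, Jun 7, Jun 8, skipping weekends) brings us to Friday, 2029-06-08, which is the date termination becomes effective.

2029-06-08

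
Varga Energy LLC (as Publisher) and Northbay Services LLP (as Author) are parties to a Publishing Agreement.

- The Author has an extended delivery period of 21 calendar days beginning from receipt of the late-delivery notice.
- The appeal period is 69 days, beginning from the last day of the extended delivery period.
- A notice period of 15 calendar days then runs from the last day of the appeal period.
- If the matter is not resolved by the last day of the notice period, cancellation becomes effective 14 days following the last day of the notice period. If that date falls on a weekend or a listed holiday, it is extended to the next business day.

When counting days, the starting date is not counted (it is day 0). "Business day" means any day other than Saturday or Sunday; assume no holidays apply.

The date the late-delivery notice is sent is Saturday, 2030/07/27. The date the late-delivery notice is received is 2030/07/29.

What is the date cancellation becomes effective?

2030/11/25

The last day of the extended delivery period: 21 calendar days after 2030/07/29 is 2030/08/19.
Adding 69 calendar days to 2030/08/19 gives 2030/10/27, which is the last day of the appeal period.
The last day of the notice period: 2030/10/27 + 15 days = 2030/11/11.
The date cancellation becomes effective: 2030/11/11 + 14 days = 2030/11/25. 2030/11/25 is a Monday, so no roll-forward applies.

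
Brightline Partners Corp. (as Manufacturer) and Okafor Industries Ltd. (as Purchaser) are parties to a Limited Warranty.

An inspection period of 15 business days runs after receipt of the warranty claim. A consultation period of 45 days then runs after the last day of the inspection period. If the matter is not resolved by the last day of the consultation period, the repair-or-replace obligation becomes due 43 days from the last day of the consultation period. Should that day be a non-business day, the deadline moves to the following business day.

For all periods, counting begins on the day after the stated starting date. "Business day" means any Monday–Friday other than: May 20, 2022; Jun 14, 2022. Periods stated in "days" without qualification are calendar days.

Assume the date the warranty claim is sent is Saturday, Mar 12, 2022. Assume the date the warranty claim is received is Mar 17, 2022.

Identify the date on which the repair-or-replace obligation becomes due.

Jul 4, 2022

The last day of the inspection period: 15 business days after Thursday, Mar 17, 2022, skipping weekends — Mar 18, Mar 21, Mar 22, Mar 23, …, Apr 5, Apr 6, Apr 7 — lands on Thursday, Apr 7, 2022.
The last day of the consultation period: Apr 7, 2022 + 45 days = May 22, 2022.
Adding 43 calendar days to May 22, 2022 gives Jul 4, 2022, which is the date on which the repair-or-replace obligation becomes due. Jul 4, 2022 is a Monday and is not a listed holiday, so no roll-forward applies.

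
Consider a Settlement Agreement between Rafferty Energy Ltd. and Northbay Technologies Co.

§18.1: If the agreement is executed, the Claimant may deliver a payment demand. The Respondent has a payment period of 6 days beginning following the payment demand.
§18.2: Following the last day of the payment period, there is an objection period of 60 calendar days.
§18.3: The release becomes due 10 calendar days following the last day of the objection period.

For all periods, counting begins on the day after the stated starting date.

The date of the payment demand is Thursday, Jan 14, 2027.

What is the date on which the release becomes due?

Mar 31, 2027

Adding 6 calendar days to Jan 14, 2027 gives Jan 20, 2027, which is the last day of the payment period.
The last day of the objection period: 60 calendar days after Jan 20, 2027 is Mar 21, 2027.
The date on which the release becomes due: Mar 21, 2027 + 10 days = Mar 31, 2027.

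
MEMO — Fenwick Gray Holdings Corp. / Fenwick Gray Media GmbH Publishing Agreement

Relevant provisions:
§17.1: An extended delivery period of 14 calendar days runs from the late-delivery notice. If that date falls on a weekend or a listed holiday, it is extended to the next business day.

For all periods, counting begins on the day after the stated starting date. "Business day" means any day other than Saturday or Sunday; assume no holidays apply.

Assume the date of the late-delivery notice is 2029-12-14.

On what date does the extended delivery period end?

2029-12-28

The last day of the extended delivery period: 14 calendar days after 2029-12-14 is 2029-12-28. 2029-12-28 is a Friday, so no roll-forward applies.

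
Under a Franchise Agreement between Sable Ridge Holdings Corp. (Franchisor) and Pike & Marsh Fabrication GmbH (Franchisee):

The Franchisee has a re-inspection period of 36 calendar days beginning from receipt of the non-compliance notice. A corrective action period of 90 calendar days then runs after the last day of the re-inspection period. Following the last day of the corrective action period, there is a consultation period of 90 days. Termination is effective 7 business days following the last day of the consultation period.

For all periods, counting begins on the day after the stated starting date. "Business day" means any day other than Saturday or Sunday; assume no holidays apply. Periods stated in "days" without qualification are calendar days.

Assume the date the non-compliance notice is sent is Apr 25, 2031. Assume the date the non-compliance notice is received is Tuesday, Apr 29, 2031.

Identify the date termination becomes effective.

Dec 10, 2031

The last day of the re-inspection period: Apr 29, 2031 + 36 days = Jun 4, 2031.
Adding 90 calendar days to Jun 4, 2031 gives Sep 2, 2031, which is the last day of the corrective action period.
Adding 90 calendar days to Sep 2, 2031 gives Dec 1, 2031, which is the last day of the consultation period.
The date termination becomes effective: counting 7 business days from Monday, Dec 1, 2031 (Dec 2, Dec 3, Dec 4, Dec 5, Dec 8, Dec 9, Dec 10, skipping weekends) reaches Wednesday, Dec 10, 2031.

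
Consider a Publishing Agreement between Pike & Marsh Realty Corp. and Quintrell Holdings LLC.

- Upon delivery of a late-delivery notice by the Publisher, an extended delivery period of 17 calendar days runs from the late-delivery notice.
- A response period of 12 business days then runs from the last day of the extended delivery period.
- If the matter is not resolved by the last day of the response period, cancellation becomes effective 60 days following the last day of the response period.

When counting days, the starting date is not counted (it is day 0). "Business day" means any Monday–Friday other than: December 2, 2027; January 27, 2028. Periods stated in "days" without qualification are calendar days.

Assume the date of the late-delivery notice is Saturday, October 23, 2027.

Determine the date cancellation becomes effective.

The last day of the extended delivery period: October 23, 2027 + 17 days = November 9, 2027.
The last day of the response period: counting 12 business days from Tuesday, November 9, 2027 (Nov 10, Nov 11, Nov 12, Nov 15, …, Nov 23, Nov 24, Nov 25, skipping weekends) reaches Thursday, November 25, 2027.
The date cancellation becomes effective: 60 calendar days after November 25, 2027 is January 24, 2028.

January 24, 2028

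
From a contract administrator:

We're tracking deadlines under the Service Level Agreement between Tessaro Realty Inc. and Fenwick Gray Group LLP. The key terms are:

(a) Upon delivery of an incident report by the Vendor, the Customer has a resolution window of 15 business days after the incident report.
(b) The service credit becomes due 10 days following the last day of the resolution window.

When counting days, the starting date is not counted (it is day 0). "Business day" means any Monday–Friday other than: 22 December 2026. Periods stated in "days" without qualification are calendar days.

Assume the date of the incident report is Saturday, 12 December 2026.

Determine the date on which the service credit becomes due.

The last day of the resolution window: 15 business days after Saturday, 12 December 2026, skipping weekends and the listed holiday on Dec 22 — Dec 14, Dec 15, Dec 16, Dec 17, …, Dec 31, Jan 1, Jan 4 — lands on Monday, 4 January 2027.
The date on which the service credit becomes due: 10 calendar days after 4 January 2027 is 14 January 2027.

14 January 2027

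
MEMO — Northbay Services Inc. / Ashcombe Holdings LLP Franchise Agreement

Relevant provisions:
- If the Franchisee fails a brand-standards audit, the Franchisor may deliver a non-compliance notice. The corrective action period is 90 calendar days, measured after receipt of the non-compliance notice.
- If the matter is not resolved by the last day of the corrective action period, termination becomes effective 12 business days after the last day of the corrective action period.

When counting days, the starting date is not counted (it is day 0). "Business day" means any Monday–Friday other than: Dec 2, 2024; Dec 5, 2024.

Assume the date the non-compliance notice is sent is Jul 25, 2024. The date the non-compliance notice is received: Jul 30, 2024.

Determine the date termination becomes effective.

Nov 13, 2024

The last day of the corrective action period: Jul 30, 2024 + 90 days = Oct 28, 2024.
From Monday, Oct 28, 2024, 12 business days (Oct 29, Oct 30, Oct 31, Nov 1, …, Nov 11, Nov 12, Nov 13, skipping weekends) brings us to Wednesday, Nov 13, 2024, which is the date termination becomes effective.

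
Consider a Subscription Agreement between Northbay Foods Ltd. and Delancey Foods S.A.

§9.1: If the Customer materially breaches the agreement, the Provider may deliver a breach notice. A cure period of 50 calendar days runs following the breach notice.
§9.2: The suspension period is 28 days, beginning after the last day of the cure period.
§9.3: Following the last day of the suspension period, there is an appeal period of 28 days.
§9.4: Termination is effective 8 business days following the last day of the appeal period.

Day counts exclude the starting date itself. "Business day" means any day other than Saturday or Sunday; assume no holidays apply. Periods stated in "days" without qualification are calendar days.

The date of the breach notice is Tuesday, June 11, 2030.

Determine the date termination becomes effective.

October 7, 2030

The last day of the cure period: June 11, 2030 + 50 days = July 31, 2030.
The last day of the suspension period: July 31, 2030 + 28 days = August 28, 2030.
The last day of the appeal period: 28 calendar days after August 28, 2030 is September 25, 2030.
The date termination becomes effective: 8 business days after Wednesday, September 25, 2030, skipping weekends — Sep 26, Sep 27, Sep 30, Oct 1, Oct 2, Oct 3, Oct 4, Oct 7 — lands on Monday, October 7, 2030.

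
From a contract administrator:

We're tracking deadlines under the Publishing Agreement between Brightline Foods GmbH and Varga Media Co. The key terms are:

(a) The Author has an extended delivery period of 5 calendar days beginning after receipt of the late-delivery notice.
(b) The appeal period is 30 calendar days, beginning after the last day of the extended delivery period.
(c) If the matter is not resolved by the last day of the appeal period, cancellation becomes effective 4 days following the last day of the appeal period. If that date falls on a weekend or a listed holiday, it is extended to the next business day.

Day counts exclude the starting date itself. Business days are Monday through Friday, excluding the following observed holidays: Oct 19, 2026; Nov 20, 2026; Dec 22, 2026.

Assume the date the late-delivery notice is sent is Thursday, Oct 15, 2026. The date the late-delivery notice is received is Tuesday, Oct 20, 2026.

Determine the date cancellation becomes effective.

Nov 30, 2026

The last day of the extended delivery period: Oct 20, 2026 + 5 days = Oct 25, 2026.
The last day of the appeal period: 30 calendar days after Oct 25, 2026 is Nov 24, 2026.
Adding 4 calendar days to Nov 24, 2026 gives Nov 28, 2026, which is the date cancellation becomes effective. That falls on a Saturday, so it rolls to the next business day, Monday, Nov 30, 2026.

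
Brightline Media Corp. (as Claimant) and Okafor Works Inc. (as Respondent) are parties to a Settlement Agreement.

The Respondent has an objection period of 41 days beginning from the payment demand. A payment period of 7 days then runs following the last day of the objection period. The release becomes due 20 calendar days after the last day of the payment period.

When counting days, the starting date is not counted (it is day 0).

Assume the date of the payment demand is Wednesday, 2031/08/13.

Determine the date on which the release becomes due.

Adding 41 calendar days to 2031/08/13 gives 2031/09/23, which is the last day of the objection period.
Adding 7 calendar days to 2031/09/23 gives 2031/09/30, which is the last day of the payment period.
Adding 20 calendar days to 2031/09/30 gives 2031/10/20, which is the date on which the release becomes due.

2031/10/20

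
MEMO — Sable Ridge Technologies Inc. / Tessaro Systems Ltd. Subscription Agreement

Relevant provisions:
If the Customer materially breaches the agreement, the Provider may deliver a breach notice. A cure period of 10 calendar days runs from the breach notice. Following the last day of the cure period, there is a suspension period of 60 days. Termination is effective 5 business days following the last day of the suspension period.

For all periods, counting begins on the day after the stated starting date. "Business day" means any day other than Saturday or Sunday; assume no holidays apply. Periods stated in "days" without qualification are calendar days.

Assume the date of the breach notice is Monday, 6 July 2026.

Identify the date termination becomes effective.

The last day of the cure period: 10 calendar days after 6 July 2026 is 16 July 2026.
The last day of the suspension period: 16 July 2026 + 60 days = 14 September 2026.
From Monday, 14 September 2026, 5 business days (Sep 15, Sep 16, Sep 17, Sep 18, Sep 21, skipping weekends) brings us to Monday, 21 September 2026, which is the date termination becomes effective.

21 September 2026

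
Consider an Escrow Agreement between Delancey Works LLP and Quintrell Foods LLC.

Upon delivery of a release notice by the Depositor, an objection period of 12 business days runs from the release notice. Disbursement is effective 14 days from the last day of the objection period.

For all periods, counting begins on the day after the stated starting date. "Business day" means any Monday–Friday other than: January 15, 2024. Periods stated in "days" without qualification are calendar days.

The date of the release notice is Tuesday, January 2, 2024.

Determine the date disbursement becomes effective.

The last day of the objection period: counting 12 business days from Tuesday, January 2, 2024 (Jan 3, Jan 4, Jan 5, Jan 8, …, Jan 17, Jan 18, Jan 19, skipping weekends and the listed holiday on Jan 15) reaches Friday, January 19, 2024.
The date disbursement becomes effective: 14 calendar days after January 19, 2024 is February 2, 2024.

February 2, 2024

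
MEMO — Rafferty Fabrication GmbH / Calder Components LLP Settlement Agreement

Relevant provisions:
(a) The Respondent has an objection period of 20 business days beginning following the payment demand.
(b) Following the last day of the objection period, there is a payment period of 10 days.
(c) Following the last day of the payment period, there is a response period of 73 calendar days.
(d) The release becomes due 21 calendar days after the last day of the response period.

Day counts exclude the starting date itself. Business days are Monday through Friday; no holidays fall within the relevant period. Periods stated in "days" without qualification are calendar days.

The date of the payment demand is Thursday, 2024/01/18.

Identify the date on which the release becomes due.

The last day of the objection period: 20 business days after Thursday, 2024/01/18, skipping weekends — Jan 19, Jan 22, Jan 23, Jan 24, …, Feb 13, Feb 14, Feb 15 — lands on Thursday, 2024/02/15.
The last day of the payment period: 10 calendar days after 2024/02/15 is 2024/02/25.
The last day of the response period: 73 calendar days after 2024/02/25 is 2024/05/08.
The date on which the release becomes due: 2024/05/08 + 21 days = 2024/05/29.

2024/05/29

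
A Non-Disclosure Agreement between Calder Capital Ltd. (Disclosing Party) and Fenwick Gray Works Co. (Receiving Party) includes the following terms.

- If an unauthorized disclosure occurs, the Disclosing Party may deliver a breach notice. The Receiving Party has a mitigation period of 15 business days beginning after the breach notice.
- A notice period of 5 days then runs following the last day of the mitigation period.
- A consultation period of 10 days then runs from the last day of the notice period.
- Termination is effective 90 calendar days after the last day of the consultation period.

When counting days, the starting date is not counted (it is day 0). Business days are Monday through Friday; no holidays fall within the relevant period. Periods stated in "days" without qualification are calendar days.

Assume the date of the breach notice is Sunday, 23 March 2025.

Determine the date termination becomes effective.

The last day of the mitigation period: counting 15 business days from Sunday, 23 March 2025 (Mar 24, Mar 25, Mar 26, Mar 27, …, Apr 9, Apr 10, Apr 11, skipping weekends) reaches Friday, 11 April 2025.
Adding 5 calendar days to 11 April 2025 gives 16 April 2025, which is the last day of the notice period.
Adding 10 calendar days to 16 April 2025 gives 26 April 2025, which is the last day of the consultation period.
The date termination becomes effective: 90 calendar days after 26 April 2025 is 25 July 2025.

25 July 2025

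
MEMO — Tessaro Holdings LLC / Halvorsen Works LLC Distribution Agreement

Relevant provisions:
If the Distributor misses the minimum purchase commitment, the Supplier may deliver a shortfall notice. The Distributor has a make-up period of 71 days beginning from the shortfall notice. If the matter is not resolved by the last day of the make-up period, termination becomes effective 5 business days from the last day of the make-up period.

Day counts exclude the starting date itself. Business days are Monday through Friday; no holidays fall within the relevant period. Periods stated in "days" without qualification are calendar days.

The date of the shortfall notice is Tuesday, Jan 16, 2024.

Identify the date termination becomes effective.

The last day of the make-up period: Jan 16, 2024 + 71 days = Mar 27, 2024.
The date termination becomes effective: counting 5 business days from Wednesday, Mar 27, 2024 (Mar 28, Mar 29, Apr 1, Apr 2, Apr 3, skipping weekends) reaches Wednesday, Apr 3, 2024.

Apr 3, 2024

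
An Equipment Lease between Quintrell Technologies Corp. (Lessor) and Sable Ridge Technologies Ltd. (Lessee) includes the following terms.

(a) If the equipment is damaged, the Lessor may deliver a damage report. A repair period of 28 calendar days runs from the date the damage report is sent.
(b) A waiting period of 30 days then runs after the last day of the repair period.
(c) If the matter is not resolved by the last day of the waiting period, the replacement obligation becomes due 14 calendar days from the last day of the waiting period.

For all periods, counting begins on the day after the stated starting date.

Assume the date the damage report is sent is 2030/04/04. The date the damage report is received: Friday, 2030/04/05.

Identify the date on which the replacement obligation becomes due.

The last day of the repair period: 28 calendar days after 2030/04/04 is 2030/05/02.
Adding 30 calendar days to 2030/05/02 gives 2030/06/01, which is the last day of the waiting period.
The date on which the replacement obligation becomes due: 14 calendar days after 2030/06/01 is 2030/06/15.

2030/06/15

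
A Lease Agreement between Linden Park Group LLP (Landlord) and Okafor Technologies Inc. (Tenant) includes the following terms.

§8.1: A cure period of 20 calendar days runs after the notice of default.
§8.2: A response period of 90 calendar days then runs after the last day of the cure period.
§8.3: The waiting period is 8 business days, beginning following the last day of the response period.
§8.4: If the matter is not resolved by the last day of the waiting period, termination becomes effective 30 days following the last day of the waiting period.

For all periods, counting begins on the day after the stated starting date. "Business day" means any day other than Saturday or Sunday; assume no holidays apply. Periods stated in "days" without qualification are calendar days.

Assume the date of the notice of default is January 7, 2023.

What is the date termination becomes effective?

June 8, 2023

Adding 20 calendar days to January 7, 2023 gives January 27, 2023, which is the last day of the cure period.
Adding 90 calendar days to January 27, 2023 gives April 27, 2023, which is the last day of the response period.
The last day of the waiting period: counting 8 business days from Thursday, April 27, 2023 (Apr 28, May 1, May 2, May 3, May 4, May 5, May 8, May 9, skipping weekends) reaches Tuesday, May 9, 2023.
Adding 30 calendar days to May 9, 2023 gives June 8, 2023, which is the date termination becomes effective.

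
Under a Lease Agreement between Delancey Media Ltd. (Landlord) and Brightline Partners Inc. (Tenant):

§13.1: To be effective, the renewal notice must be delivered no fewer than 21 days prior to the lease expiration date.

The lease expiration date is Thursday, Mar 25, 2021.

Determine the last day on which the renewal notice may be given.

Mar 4, 2021

Mar 25, 2021 minus 21 days is Mar 4, 2021.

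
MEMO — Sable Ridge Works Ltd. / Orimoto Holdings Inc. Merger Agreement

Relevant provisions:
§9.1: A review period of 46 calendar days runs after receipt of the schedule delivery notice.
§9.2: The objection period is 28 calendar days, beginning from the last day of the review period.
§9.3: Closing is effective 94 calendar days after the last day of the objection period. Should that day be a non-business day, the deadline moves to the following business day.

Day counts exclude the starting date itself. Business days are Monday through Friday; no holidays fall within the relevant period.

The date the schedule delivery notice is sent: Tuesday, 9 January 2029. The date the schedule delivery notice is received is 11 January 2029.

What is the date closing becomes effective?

The last day of the review period: 46 calendar days after 11 January 2029 is 26 February 2029.
The last day of the objection period: 28 calendar days after 26 February 2029 is 26 March 2029.
The date closing becomes effective: 26 March 2029 + 94 days = 28 June 2029. 28 June 2029 is a Thursday, so no roll-forward applies.

28 June 2029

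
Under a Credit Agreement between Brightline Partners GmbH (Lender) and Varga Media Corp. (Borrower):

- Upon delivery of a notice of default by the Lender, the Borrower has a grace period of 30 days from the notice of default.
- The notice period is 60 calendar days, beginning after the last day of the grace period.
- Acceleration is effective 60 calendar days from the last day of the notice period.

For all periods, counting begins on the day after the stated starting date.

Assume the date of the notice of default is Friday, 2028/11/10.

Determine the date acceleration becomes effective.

2029/04/09

The last day of the grace period: 2028/11/10 + 30 days = 2028/12/10.
The last day of the notice period: 60 calendar days after 2028/12/10 is 2029/02/08.
The date acceleration becomes effective: 60 calendar days after 2029/02/08 is 2029/04/09.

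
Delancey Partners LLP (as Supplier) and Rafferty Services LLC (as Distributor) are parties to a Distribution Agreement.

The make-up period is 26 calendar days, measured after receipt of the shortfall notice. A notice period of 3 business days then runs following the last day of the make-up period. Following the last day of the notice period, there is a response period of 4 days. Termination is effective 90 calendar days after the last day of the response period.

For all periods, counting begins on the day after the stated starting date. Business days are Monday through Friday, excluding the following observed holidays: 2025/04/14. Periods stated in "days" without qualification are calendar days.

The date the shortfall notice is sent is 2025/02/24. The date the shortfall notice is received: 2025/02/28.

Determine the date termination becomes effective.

The last day of the make-up period: 26 calendar days after 2025/02/28 is 2025/03/26.
From Wednesday, 2025/03/26, 3 business days (Mar 27, Mar 28, Mar 31, skipping weekends) brings us to Monday, 2025/03/31, which is the last day of the notice period.
Adding 4 calendar days to 2025/03/31 gives 2025/04/04, which is the last day of the response period.
Adding 90 calendar days to 2025/04/04 gives 2025/07/03, which is the date termination becomes effective.

2025/07/03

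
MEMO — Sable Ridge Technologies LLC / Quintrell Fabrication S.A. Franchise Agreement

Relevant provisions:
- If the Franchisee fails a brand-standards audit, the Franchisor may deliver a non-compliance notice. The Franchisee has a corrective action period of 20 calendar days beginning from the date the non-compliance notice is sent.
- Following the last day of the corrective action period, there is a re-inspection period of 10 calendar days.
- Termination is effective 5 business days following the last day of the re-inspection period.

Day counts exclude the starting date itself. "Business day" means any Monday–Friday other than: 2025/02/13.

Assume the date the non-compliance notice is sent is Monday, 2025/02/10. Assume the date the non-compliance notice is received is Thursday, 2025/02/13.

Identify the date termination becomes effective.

Adding 20 calendar days to 2025/02/10 gives 2025/03/02, which is the last day of the corrective action period.
The last day of the re-inspection period: 2025/03/02 + 10 days = 2025/03/12.
The date termination becomes effective: counting 5 business days from Wednesday, 2025/03/12 (Mar 13, Mar 14, Mar 17, Mar 18, Mar 19, skipping weekends) reaches Wednesday, 2025/03/19.

2025/03/19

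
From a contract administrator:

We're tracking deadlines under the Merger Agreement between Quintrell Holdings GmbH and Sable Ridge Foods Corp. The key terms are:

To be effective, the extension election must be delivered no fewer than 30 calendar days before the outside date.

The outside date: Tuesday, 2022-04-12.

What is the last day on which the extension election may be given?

Counting back 30 calendar days from 2022-04-12 gives 2022-03-13.

2022-03-13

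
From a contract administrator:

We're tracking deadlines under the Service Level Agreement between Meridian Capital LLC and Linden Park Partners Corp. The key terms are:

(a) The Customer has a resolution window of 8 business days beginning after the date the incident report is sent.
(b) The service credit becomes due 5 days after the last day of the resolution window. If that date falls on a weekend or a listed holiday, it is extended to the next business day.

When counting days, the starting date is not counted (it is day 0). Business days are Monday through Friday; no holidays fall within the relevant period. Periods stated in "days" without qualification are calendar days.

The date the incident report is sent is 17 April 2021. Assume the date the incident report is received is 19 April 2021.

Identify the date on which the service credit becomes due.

3 May 2021

The last day of the resolution window: counting 8 business days from Saturday, 17 April 2021 (Apr 19, Apr 20, Apr 21, Apr 22, Apr 23, Apr 26, Apr 27, Apr 28, skipping weekends) reaches Wednesday, 28 April 2021.
Adding 5 calendar days to 28 April 2021 gives 3 May 2021, which is the date on which the service credit becomes due. 3 May 2021 is a Monday, so no roll-forward applies.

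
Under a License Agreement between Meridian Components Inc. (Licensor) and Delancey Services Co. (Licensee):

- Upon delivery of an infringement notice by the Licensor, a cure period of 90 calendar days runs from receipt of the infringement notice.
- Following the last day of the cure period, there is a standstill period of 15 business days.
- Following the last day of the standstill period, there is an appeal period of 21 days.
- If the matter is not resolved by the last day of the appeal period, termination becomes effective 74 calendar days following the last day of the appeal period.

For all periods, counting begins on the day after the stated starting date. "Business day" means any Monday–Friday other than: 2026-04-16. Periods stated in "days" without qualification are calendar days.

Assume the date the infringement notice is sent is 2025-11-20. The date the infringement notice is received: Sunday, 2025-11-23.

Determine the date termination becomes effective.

The last day of the cure period: 90 calendar days after 2025-11-23 is 2026-02-21.
The last day of the standstill period: counting 15 business days from Saturday, 2026-02-21 (Feb 23, Feb 24, Feb 25, Feb 26, …, Mar 11, Mar 12, Mar 13, skipping weekends) reaches Friday, 2026-03-13.
Adding 21 calendar days to 2026-03-13 gives 2026-04-03, which is the last day of the appeal period.
The date termination becomes effective: 2026-04-03 + 74 days = 2026-06-16.

2026-06-16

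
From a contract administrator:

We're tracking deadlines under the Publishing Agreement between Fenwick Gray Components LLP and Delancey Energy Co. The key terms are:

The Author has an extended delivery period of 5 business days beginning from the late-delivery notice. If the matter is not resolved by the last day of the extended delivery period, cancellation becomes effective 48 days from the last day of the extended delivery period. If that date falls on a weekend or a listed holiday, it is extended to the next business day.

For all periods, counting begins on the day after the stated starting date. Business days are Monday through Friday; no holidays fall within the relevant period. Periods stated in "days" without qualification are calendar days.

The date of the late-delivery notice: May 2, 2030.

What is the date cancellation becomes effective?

The last day of the extended delivery period: 5 business days after Thursday, May 2, 2030, skipping weekends — May 3, May 6, May 7, May 8, May 9 — lands on Thursday, May 9, 2030.
The date cancellation becomes effective: May 9, 2030 + 48 days = Jun 26, 2030. Jun 26, 2030 is a Wednesday, so no roll-forward applies.

Jun 26, 2030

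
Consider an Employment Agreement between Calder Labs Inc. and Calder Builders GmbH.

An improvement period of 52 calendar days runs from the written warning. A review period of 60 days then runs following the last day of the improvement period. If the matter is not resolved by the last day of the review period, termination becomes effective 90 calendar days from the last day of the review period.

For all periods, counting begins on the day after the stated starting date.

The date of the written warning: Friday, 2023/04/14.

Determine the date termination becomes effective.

2023/11/02

The last day of the improvement period: 52 calendar days after 2023/04/14 is 2023/06/05.
Adding 60 calendar days to 2023/06/05 gives 2023/08/04, which is the last day of the review period.
The date termination becomes effective: 90 calendar days after 2023/08/04 is 2023/11/02.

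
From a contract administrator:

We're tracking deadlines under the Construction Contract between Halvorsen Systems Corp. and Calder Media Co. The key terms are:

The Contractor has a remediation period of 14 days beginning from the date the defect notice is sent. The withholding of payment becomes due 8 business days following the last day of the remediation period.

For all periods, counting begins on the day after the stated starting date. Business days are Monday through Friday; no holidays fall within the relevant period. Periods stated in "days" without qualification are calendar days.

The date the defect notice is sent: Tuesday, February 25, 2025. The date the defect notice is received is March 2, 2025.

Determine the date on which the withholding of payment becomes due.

March 21, 2025

The last day of the remediation period: 14 calendar days after February 25, 2025 is March 11, 2025.
The date on which the withholding of payment becomes due: 8 business days after Tuesday, March 11, 2025, skipping weekends — Mar 12, Mar 13, Mar 14, Mar 17, Mar 18, Mar 19, Mar 20, Mar 21 — lands on Friday, March 21, 2025.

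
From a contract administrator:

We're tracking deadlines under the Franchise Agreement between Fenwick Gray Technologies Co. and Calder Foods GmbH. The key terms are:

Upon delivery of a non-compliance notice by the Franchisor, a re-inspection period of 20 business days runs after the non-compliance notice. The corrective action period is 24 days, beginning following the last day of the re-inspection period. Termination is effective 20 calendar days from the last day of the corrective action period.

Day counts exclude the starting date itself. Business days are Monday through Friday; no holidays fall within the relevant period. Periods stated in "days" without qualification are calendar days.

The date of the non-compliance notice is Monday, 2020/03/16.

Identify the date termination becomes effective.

2020/05/27

From Monday, 2020/03/16, 20 business days (Mar 17, Mar 18, Mar 19, Mar 20, …, Apr 9, Apr 10, Apr 13, skipping weekends) brings us to Monday, 2020/04/13, which is the last day of the re-inspection period.
Adding 24 calendar days to 2020/04/13 gives 2020/05/07, which is the last day of the corrective action period.
The date termination becomes effective: 20 calendar days after 2020/05/07 is 2020/05/27.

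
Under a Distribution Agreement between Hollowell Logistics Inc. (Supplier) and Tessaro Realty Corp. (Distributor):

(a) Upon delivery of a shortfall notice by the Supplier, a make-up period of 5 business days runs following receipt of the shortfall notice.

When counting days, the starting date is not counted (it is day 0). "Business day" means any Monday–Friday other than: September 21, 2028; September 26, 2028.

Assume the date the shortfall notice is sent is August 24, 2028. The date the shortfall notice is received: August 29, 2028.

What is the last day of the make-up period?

September 5, 2028

The last day of the make-up period: 5 business days after Tuesday, August 29, 2028, skipping weekends — Aug 30, Aug 31, Sep 1, Sep 4, Sep 5 — lands on Tuesday, September 5, 2028.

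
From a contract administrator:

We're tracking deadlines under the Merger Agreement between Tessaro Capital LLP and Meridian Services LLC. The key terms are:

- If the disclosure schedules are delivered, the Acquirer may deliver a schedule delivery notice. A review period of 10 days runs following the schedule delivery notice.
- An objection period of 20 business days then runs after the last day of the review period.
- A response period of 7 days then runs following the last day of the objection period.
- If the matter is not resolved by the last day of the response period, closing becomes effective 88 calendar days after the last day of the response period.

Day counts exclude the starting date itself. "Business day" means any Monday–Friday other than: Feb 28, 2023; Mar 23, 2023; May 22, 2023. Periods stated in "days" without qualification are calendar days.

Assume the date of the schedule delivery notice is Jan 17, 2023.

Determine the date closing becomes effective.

Adding 10 calendar days to Jan 17, 2023 gives Jan 27, 2023, which is the last day of the review period.
From Friday, Jan 27, 2023, 20 business days (Jan 30, Jan 31, Feb 1, Feb 2, …, Feb 22, Feb 23, Feb 24, skipping weekends) brings us to Friday, Feb 24, 2023, which is the last day of the objection period.
The last day of the response period: Feb 24, 2023 + 7 days = Mar 3, 2023.
The date closing becomes effective: 88 calendar days after Mar 3, 2023 is May 30, 2023.

May 30, 2023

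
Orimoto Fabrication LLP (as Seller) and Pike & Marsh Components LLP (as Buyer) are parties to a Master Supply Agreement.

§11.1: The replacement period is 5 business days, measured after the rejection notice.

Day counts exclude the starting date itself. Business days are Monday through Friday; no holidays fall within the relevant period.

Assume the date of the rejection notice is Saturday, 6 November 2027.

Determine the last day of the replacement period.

The last day of the replacement period: counting 5 business days from Saturday, 6 November 2027 (Nov 8, Nov 9, Nov 10, Nov 11, Nov 12, skipping weekends) reaches Friday, 12 November 2027.

12 November 2027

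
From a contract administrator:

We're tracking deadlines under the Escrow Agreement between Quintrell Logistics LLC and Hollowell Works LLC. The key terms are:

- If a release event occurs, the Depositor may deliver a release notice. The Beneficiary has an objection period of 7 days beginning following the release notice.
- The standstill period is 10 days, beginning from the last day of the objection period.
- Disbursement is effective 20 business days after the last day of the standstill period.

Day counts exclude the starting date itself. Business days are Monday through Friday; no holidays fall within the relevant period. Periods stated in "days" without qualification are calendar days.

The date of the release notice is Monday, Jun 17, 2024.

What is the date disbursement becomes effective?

Aug 1, 2024

Adding 7 calendar days to Jun 17, 2024 gives Jun 24, 2024, which is the last day of the objection period.
The last day of the standstill period: Jun 24, 2024 + 10 days = Jul 4, 2024.
The date disbursement becomes effective: counting 20 business days from Thursday, Jul 4, 2024 (Jul 5, Jul 8, Jul 9, Jul 10, …, Jul 30, Jul 31, Aug 1, skipping weekends) reaches Thursday, Aug 1, 2024.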